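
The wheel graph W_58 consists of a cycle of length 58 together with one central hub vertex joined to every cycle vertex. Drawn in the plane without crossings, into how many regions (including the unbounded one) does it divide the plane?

59

W_58 has V = 58 + 1 = 59 vertices and E = 2·58 = 116 edges.
By Euler's formula F = 2 − V + E = 2 − 59 + 116 = 59.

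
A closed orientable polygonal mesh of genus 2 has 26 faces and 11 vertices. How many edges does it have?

For a closed orientable surface of genus 2, χ = 2 − 2·2 = -2.
E = V + F − (-2) = 11 + 26 − (-2) = 39.

39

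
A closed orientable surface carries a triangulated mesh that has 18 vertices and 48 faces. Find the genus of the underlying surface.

4

Every face is a triangle, so 2E = 3·48 = 144, giving E = 72.
χ = V − E + F = 18 − 72 + 48 = -6.
For a closed orientable surface χ = 2 − 2g, so g = (2 − (-6))/2 = 4.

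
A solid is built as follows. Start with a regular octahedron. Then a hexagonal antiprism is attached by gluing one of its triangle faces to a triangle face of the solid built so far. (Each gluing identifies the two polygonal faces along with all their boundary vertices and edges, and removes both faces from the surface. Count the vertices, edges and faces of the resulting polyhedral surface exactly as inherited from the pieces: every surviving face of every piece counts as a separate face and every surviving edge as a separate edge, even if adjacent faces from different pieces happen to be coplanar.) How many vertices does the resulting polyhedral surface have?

A regular octahedron: V=6, E=12, F=8.
Attach a hexagonal antiprism (V=12, E=24, F=14) along a 3-gon: merge 3 vertices and 3 edges, delete both glued faces → V=15, E=33, F=20.
Check: V − E + F = 15 − 33 + 20 = 2.

15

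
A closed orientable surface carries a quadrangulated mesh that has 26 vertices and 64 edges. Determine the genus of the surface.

4

Every face is a square and each edge borders two faces, so 4F = 2·64, giving F = 32.
χ = V − E + F = 26 − 64 + 32 = -6.
For a closed orientable surface χ = 2 − 2g, so g = (2 − (-6))/2 = 4.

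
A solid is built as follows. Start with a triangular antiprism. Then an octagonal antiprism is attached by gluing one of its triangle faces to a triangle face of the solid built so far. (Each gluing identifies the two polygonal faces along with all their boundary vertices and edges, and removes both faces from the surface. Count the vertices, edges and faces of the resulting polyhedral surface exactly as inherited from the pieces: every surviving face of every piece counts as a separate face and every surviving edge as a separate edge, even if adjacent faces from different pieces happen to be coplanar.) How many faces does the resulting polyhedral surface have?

A triangular antiprism: V=6, E=12, F=8.
Attach an octagonal antiprism (V=16, E=32, F=18) along a 3-gon: merge 3 vertices and 3 edges, delete both glued faces → V=19, E=41, F=24.
Check: V − E + F = 19 − 41 + 24 = 2.

24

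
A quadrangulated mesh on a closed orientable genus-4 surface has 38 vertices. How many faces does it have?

44

χ = 2 − 2·4 = -6, and every face is a square so 4F = 2E.
V − E + F = -6 with E = 4F/2 gives 38 − (4/2 − 1)·F = -6, so F = 44 and E = 88.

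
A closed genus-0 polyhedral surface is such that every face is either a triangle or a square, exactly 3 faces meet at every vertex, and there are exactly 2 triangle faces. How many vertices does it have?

Let x be the number of squares; then F = 2 + x.
Edge–face incidences: 2E = 3·2 + 4·x = 6 + 4x.
Every vertex has degree 3, so 3V = 2E.
Euler: V − E + F = 2 ⇒ (2E)/3 − E + (2 + x) = 2.
Multiply by 6: 2·(2E) − 3·(2E) + 6·(2 + x) = 12, i.e. 12 + 6x − (6 + 4x) = 12.
Collecting terms: 2x + 6 = 12, so 2x = 6, so x = 3.
Then 2E = 6 + 4·3 = 18, so E = 9, V = 2E/3 = 6, F = 2 + 3 = 5.

6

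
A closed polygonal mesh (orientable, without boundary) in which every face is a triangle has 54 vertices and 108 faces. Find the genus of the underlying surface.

Every face is a triangle, so 2E = 3·108 = 324, giving E = 162.
χ = V − E + F = 54 − 162 + 108 = 0.
For a closed orientable surface χ = 2 − 2g, so g = (2 − (0))/2 = 1.

1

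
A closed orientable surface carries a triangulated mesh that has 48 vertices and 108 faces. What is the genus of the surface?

Every face is a triangle, so 2E = 3·108 = 324, giving E = 162.
χ = V − E + F = 48 − 162 + 108 = -6.
For a closed orientable surface χ = 2 − 2g, so g = (2 − (-6))/2 = 4.

4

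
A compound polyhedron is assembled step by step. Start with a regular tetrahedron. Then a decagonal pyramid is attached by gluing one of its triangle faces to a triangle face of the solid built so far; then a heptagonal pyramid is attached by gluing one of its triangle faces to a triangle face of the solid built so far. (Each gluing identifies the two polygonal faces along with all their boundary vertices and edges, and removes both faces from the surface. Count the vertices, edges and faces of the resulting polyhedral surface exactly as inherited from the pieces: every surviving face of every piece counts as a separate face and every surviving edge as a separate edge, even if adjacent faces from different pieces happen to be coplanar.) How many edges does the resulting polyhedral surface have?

34

A regular tetrahedron: V=4, E=6, F=4.
Attach a decagonal pyramid (V=11, E=20, F=11) along a 3-gon: merge 3 vertices and 3 edges, delete both glued faces → V=12, E=23, F=13.
Attach a heptagonal pyramid (V=8, E=14, F=8) along a 3-gon: merge 3 vertices and 3 edges, delete both glued faces → V=17, E=34, F=19.
Check: V − E + F = 17 − 34 + 19 = 2.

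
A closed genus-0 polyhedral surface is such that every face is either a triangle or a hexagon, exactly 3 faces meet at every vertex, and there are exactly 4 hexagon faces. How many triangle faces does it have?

4

Let x be the number of triangles; then F = 4 + x.
Edge–face incidences: 2E = 6·4 + 3·x = 24 + 3x.
Every vertex has degree 3, so 3V = 2E.
Euler: V − E + F = 2 ⇒ (2E)/3 − E + (4 + x) = 2.
Multiply by 6: 2·(2E) − 3·(2E) + 6·(4 + x) = 12, i.e. 24 + 6x − (24 + 3x) = 12.
Collecting terms: 3x = 12, so x = 4.
Then 2E = 24 + 3·4 = 36, so E = 18, V = 2E/3 = 12, F = 4 + 4 = 8.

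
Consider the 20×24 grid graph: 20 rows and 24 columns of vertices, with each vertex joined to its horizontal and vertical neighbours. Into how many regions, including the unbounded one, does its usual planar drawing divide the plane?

The grid has V = 20·24 = 480 vertices and E = 20·23 + 24·19 = 916 edges.
F = 2 − V + E = 2 − 480 + 916 = 438.

438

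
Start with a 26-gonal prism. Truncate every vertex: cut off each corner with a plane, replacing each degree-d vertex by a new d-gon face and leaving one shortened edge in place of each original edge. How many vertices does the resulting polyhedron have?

The base solid has V = 52, E = 78, F = 28.
Truncation replaces each original edge-end by a new vertex, so V′ = 2E = 156.
Each original edge survives, and each old vertex of degree d contributes d new edges; summing degrees gives Σd = 2E, so E′ = E + 2E = 3E = 234.
Each original face survives and each original vertex becomes one new face: F′ = F + V = 80.

156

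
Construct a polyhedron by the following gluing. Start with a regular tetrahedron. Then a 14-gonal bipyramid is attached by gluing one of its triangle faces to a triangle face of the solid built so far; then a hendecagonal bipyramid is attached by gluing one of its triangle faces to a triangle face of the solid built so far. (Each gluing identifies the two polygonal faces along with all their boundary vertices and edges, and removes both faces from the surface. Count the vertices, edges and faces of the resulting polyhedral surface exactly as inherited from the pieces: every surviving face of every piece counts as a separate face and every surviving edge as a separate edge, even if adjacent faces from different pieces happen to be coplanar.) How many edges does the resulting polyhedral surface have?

A regular tetrahedron: V=4, E=6, F=4.
Attach a 14-gonal bipyramid (V=16, E=42, F=28) along a 3-gon: merge 3 vertices and 3 edges, delete both glued faces → V=17, E=45, F=30.
Attach a hendecagonal bipyramid (V=13, E=33, F=22) along a 3-gon: merge 3 vertices and 3 edges, delete both glued faces → V=27, E=75, F=50.
Check: V − E + F = 27 − 75 + 50 = 2.

75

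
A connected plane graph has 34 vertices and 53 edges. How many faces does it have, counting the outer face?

Euler's formula for a connected plane graph: V − E + F = 2, so F = 2 − 34 + 53 = 21.

21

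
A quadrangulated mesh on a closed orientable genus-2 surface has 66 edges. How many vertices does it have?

31

χ = 2 − 2·2 = -2, and every face is a square so 4F = 2E.
F = 2E/4 = 33. Then V = -2 + E − F = -2 + 66 − 33 = 31.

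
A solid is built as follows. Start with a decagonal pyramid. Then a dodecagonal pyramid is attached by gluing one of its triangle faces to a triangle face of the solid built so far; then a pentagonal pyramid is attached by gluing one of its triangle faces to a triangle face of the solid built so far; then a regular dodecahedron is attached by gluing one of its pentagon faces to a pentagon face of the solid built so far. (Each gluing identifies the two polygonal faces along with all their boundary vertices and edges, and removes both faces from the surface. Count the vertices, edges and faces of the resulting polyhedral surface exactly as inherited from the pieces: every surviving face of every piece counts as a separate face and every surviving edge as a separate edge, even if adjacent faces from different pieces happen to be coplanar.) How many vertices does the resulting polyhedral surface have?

A decagonal pyramid: V=11, E=20, F=11.
Attach a dodecagonal pyramid (V=13, E=24, F=13) along a 3-gon: merge 3 vertices and 3 edges, delete both glued faces → V=21, E=41, F=22.
Attach a pentagonal pyramid (V=6, E=10, F=6) along a 3-gon: merge 3 vertices and 3 edges, delete both glued faces → V=24, E=48, F=26.
Attach a regular dodecahedron (V=20, E=30, F=12) along a 5-gon: merge 5 vertices and 5 edges, delete both glued faces → V=39, E=73, F=36.
Check: V − E + F = 39 − 73 + 36 = 2.

39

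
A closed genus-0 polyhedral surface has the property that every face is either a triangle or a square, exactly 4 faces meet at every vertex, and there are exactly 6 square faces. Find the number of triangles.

8

Let x be the number of triangles; then F = 6 + x.
Edge–face incidences: 2E = 4·6 + 3·x = 24 + 3x.
Every vertex has degree 4, so 4V = 2E.
Euler: V − E + F = 2 ⇒ (2E)/4 − E + (6 + x) = 2.
Multiply by 8: 2·(2E) − 4·(2E) + 8·(6 + x) = 16, i.e. 48 + 8x − 2·(24 + 3x) = 16.
Collecting terms: 2x = 16, so x = 8.
Then 2E = 24 + 3·8 = 48, so E = 24, V = 2E/4 = 12, F = 6 + 8 = 14.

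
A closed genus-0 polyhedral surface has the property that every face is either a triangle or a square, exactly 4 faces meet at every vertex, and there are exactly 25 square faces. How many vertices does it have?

31

Let x be the number of triangles; then F = 25 + x.
Edge–face incidences: 2E = 4·25 + 3·x = 100 + 3x.
Every vertex has degree 4, so 4V = 2E.
Euler: V − E + F = 2 ⇒ (2E)/4 − E + (25 + x) = 2.
Multiply by 8: 2·(2E) − 4·(2E) + 8·(25 + x) = 16, i.e. 200 + 8x − 2·(100 + 3x) = 16.
Collecting terms: 2x = 16, so x = 8.
Then 2E = 100 + 3·8 = 124, so E = 62, V = 2E/4 = 31, F = 25 + 8 = 33.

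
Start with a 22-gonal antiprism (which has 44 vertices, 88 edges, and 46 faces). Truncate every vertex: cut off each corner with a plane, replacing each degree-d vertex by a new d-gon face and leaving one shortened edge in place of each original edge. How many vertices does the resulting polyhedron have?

Truncation replaces each original edge-end by a new vertex, so V′ = 2E = 176.
Each original edge survives, and each old vertex of degree d contributes d new edges; summing degrees gives Σd = 2E, so E′ = E + 2E = 3E = 264.
Each original face survives and each original vertex becomes one new face: F′ = F + V = 90.

176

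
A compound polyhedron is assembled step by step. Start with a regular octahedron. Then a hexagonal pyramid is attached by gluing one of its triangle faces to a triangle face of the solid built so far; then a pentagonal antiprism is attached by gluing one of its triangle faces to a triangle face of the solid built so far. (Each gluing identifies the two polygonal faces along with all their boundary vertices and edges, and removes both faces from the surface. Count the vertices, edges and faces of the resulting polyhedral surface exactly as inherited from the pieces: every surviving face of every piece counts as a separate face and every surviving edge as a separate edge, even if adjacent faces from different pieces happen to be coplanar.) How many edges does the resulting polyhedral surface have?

A regular octahedron: V=6, E=12, F=8.
Attach a hexagonal pyramid (V=7, E=12, F=7) along a 3-gon: merge 3 vertices and 3 edges, delete both glued faces → V=10, E=21, F=13.
Attach a pentagonal antiprism (V=10, E=20, F=12) along a 3-gon: merge 3 vertices and 3 edges, delete both glued faces → V=17, E=38, F=23.
Check: V − E + F = 17 − 38 + 23 = 2.

38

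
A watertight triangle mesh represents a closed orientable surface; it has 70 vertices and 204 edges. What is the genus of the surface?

0

Every face is a triangle and each edge borders two faces, so 3F = 2·204, giving F = 136.
χ = V − E + F = 70 − 204 + 136 = 2.
For a closed orientable surface χ = 2 − 2g, so g = (2 − (2))/2 = 0.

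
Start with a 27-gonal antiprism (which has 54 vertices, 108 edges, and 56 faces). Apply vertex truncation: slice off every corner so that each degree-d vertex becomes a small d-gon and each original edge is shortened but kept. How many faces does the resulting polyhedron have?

110

Truncation replaces each original edge-end by a new vertex, so V′ = 2E = 216.
Each original edge survives, and each old vertex of degree d contributes d new edges; summing degrees gives Σd = 2E, so E′ = E + 2E = 3E = 324.
Each original face survives and each original vertex becomes one new face: F′ = F + V = 110.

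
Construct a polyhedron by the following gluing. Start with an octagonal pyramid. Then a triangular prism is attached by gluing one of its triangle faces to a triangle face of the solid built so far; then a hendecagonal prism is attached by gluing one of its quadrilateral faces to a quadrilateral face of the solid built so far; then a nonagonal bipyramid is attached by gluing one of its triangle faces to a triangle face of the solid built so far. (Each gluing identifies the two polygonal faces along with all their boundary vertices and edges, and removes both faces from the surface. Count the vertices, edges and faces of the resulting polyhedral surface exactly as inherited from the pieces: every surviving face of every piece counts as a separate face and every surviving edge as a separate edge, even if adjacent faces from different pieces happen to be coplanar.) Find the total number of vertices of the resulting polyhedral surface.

38

An octagonal pyramid: V=9, E=16, F=9.
Attach a triangular prism (V=6, E=9, F=5) along a 3-gon: merge 3 vertices and 3 edges, delete both glued faces → V=12, E=22, F=12.
Attach a hendecagonal prism (V=22, E=33, F=13) along a 4-gon: merge 4 vertices and 4 edges, delete both glued faces → V=30, E=51, F=23.
Attach a nonagonal bipyramid (V=11, E=27, F=18) along a 3-gon: merge 3 vertices and 3 edges, delete both glued faces → V=38, E=75, F=39.
Check: V − E + F = 38 − 75 + 39 = 2.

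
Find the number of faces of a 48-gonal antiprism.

An antiprism on an n-gon has two n-gon caps and 2n triangles: V = 2·48 = 96, E = 4·48 = 192, F = 2·48 + 2 = 98.
Check: V − E + F = 96 − 192 + 98 = 2.

98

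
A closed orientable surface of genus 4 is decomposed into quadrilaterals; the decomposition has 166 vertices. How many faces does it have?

172

χ = 2 − 2·4 = -6, and every face is a square so 4F = 2E.
V − E + F = -6 with E = 4F/2 gives 166 − (4/2 − 1)·F = -6, so F = 172 and E = 344.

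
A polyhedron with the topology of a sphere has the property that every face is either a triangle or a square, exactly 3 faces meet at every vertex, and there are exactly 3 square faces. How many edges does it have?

9

Let x be the number of triangles; then F = 3 + x.
Edge–face incidences: 2E = 4·3 + 3·x = 12 + 3x.
Every vertex has degree 3, so 3V = 2E.
Euler: V − E + F = 2 ⇒ (2E)/3 − E + (3 + x) = 2.
Multiply by 6: 2·(2E) − 3·(2E) + 6·(3 + x) = 12, i.e. 18 + 6x − (12 + 3x) = 12.
Collecting terms: 3x + 6 = 12, so 3x = 6, so x = 2.
Then 2E = 12 + 3·2 = 18, so E = 9, V = 2E/3 = 6, F = 3 + 2 = 5.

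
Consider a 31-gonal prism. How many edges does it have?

93

A prism on an n-gon has two n-gon bases and n rectangular sides: V = 2·31 = 62, E = 3·31 = 93, F = 31 + 2 = 33.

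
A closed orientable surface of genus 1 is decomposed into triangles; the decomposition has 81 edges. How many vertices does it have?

χ = 2 − 2·1 = 0, and every face is a triangle so 3F = 2E.
F = 2E/3 = 54. Then V = 0 + E − F = 0 + 81 − 54 = 27.

27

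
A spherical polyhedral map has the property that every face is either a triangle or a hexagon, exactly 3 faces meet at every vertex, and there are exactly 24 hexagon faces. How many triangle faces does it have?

Let x be the number of triangles; then F = 24 + x.
Edge–face incidences: 2E = 6·24 + 3·x = 144 + 3x.
Every vertex has degree 3, so 3V = 2E.
Euler: V − E + F = 2 ⇒ (2E)/3 − E + (24 + x) = 2.
Multiply by 6: 2·(2E) − 3·(2E) + 6·(24 + x) = 12, i.e. 144 + 6x − (144 + 3x) = 12.
Collecting terms: 3x = 12, so x = 4.
Then 2E = 144 + 3·4 = 156, so E = 78, V = 2E/3 = 52, F = 24 + 4 = 28.

4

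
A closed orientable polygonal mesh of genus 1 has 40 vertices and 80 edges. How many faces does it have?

For a closed orientable surface of genus 1, χ = 2 − 2·1 = 0.
F = 0 − V + E = 0 − 40 + 80 = 40.

40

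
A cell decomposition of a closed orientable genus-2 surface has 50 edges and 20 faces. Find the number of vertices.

For a closed orientable surface of genus 2, χ = 2 − 2·2 = -2.
V = -2 + E − F = -2 + 50 − 20 = 28.

28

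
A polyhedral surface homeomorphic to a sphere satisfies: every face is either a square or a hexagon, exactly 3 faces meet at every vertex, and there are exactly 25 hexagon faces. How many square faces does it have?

Let x be the number of squares; then F = 25 + x.
Edge–face incidences: 2E = 6·25 + 4·x = 150 + 4x.
Every vertex has degree 3, so 3V = 2E.
Euler: V − E + F = 2 ⇒ (2E)/3 − E + (25 + x) = 2.
Multiply by 6: 2·(2E) − 3·(2E) + 6·(25 + x) = 12, i.e. 150 + 6x − (150 + 4x) = 12.
Collecting terms: 2x = 12, so x = 6.
Then 2E = 150 + 4·6 = 174, so E = 87, V = 2E/3 = 58, F = 25 + 6 = 31.

6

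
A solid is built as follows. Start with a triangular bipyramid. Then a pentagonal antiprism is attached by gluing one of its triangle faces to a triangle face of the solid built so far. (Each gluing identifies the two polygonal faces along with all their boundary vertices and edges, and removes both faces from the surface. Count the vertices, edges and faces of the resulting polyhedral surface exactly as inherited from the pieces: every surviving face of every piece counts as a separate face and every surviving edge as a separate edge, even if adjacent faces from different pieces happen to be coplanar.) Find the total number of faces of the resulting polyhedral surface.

16

A triangular bipyramid: V=5, E=9, F=6.
Attach a pentagonal antiprism (V=10, E=20, F=12) along a 3-gon: merge 3 vertices and 3 edges, delete both glued faces → V=12, E=26, F=16.
Check: V − E + F = 12 − 26 + 16 = 2.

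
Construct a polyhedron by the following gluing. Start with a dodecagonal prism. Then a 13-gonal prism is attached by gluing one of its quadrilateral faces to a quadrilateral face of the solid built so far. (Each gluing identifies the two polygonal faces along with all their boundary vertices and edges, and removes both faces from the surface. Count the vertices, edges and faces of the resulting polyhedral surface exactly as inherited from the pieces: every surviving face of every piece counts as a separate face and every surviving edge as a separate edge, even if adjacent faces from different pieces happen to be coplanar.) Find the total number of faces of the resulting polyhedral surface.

27

A dodecagonal prism: V=24, E=36, F=14.
Attach a 13-gonal prism (V=26, E=39, F=15) along a 4-gon: merge 4 vertices and 4 edges, delete both glued faces → V=46, E=71, F=27.
Check: V − E + F = 46 − 71 + 27 = 2.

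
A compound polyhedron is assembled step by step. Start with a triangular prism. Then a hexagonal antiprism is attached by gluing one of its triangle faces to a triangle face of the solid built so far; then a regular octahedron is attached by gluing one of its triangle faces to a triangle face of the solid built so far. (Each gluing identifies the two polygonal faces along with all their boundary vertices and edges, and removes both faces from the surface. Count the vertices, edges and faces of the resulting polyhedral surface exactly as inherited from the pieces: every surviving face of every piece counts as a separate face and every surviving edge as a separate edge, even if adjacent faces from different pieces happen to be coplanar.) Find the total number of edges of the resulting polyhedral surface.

39

A triangular prism: V=6, E=9, F=5.
Attach a hexagonal antiprism (V=12, E=24, F=14) along a 3-gon: merge 3 vertices and 3 edges, delete both glued faces → V=15, E=30, F=17.
Attach a regular octahedron (V=6, E=12, F=8) along a 3-gon: merge 3 vertices and 3 edges, delete both glued faces → V=18, E=39, F=23.
Check: V − E + F = 18 − 39 + 23 = 2.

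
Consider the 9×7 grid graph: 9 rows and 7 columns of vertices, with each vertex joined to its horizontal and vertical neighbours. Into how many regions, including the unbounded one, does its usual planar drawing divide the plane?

49

The grid has V = 9·7 = 63 vertices and E = 9·6 + 7·8 = 110 edges.
F = 2 − V + E = 2 − 63 + 110 = 49.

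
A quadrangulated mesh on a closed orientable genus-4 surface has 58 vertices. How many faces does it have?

χ = 2 − 2·4 = -6, and every face is a square so 4F = 2E.
V − E + F = -6 with E = 4F/2 gives 58 − (4/2 − 1)·F = -6, so F = 64 and E = 128.

64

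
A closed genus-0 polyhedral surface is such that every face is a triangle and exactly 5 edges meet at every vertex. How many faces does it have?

Each face has 3 edges and each edge borders two faces, so 2E = 3F.
Each vertex has degree 5, so 5V = 2E and hence V = 3F/5.
Euler: V − E + F = 2 ⇒ (3F/5) − (3F/2) + F = 2.
Multiply by 10: (6 − 15 + 10)F = 20, i.e. 1F = 20.
So F = 20, E = 3·20/2 = 30, V = 3·20/5 = 12.

20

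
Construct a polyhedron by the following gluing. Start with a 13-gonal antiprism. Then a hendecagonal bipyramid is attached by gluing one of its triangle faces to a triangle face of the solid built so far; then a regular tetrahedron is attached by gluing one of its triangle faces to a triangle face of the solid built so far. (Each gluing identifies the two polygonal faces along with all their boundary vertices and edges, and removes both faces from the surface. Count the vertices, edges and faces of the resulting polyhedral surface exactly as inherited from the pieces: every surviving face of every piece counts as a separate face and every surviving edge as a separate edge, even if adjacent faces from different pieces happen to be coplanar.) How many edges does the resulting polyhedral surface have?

85

A 13-gonal antiprism: V=26, E=52, F=28.
Attach a hendecagonal bipyramid (V=13, E=33, F=22) along a 3-gon: merge 3 vertices and 3 edges, delete both glued faces → V=36, E=82, F=48.
Attach a regular tetrahedron (V=4, E=6, F=4) along a 3-gon: merge 3 vertices and 3 edges, delete both glued faces → V=37, E=85, F=50.
Check: V − E + F = 37 − 85 + 50 = 2.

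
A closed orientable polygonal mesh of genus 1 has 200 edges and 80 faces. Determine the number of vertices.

120

For a closed orientable surface of genus 1, χ = 2 − 2·1 = 0.
V = 0 + E − F = 0 + 200 − 80 = 120.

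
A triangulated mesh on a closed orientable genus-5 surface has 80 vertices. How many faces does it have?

176

χ = 2 − 2·5 = -8, and every face is a triangle so 3F = 2E.
V − E + F = -8 with E = 3F/2 gives 80 − (3/2 − 1)·F = -8, so F = 176 and E = 264.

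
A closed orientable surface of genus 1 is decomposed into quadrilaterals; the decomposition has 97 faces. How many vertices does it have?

97

χ = 2 − 2·1 = 0, and every face is a square so 4F = 2E.
E = 4·97/2 = 194. Then V = 0 + E − F = 0 + 194 − 97 = 97.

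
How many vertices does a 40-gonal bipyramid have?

42

A bipyramid over an n-gon has 2n triangular faces and n + 2 vertices: V = 40 + 2 = 42, E = 3·40 = 120, F = 2·40 = 80.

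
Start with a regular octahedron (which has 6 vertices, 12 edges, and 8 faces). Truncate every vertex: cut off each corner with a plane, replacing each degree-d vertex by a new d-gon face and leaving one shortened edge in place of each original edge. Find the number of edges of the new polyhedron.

Truncation replaces each original edge-end by a new vertex, so V′ = 2E = 24.
Each original edge survives, and each old vertex of degree d contributes d new edges; summing degrees gives Σd = 2E, so E′ = E + 2E = 3E = 36.
Each original face survives and each original vertex becomes one new face: F′ = F + V = 14.

36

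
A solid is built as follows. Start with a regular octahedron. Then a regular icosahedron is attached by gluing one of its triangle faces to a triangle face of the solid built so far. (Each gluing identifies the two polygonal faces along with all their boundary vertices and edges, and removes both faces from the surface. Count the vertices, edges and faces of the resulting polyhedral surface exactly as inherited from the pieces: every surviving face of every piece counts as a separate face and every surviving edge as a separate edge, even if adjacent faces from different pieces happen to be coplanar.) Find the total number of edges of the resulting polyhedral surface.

A regular octahedron: V=6, E=12, F=8.
Attach a regular icosahedron (V=12, E=30, F=20) along a 3-gon: merge 3 vertices and 3 edges, delete both glued faces → V=15, E=39, F=26.
Check: V − E + F = 15 − 39 + 26 = 2.

39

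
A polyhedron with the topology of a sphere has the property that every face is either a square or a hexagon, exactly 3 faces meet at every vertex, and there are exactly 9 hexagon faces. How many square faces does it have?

Let x be the number of squares; then F = 9 + x.
Edge–face incidences: 2E = 6·9 + 4·x = 54 + 4x.
Every vertex has degree 3, so 3V = 2E.
Euler: V − E + F = 2 ⇒ (2E)/3 − E + (9 + x) = 2.
Multiply by 6: 2·(2E) − 3·(2E) + 6·(9 + x) = 12, i.e. 54 + 6x − (54 + 4x) = 12.
Collecting terms: 2x = 12, so x = 6.
Then 2E = 54 + 4·6 = 78, so E = 39, V = 2E/3 = 26, F = 9 + 6 = 15.

6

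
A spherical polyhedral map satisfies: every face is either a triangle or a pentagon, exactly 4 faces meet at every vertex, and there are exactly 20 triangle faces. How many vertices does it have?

Let x be the number of pentagons; then F = 20 + x.
Edge–face incidences: 2E = 3·20 + 5·x = 60 + 5x.
Every vertex has degree 4, so 4V = 2E.
Euler: V − E + F = 2 ⇒ (2E)/4 − E + (20 + x) = 2.
Multiply by 8: 2·(2E) − 4·(2E) + 8·(20 + x) = 16, i.e. 160 + 8x − 2·(60 + 5x) = 16.
Collecting terms: −2x + 40 = 16, so −2x = −24, so x = 12.
Then 2E = 60 + 5·12 = 120, so E = 60, V = 2E/4 = 30, F = 20 + 12 = 32.

30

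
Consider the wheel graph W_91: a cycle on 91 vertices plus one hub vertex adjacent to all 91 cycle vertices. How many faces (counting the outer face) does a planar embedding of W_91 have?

92

W_91 has V = 91 + 1 = 92 vertices and E = 2·91 = 182 edges.
By Euler's formula F = 2 − V + E = 2 − 92 + 182 = 92.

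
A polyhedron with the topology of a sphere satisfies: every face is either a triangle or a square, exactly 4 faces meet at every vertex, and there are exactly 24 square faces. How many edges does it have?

Let x be the number of triangles; then F = 24 + x.
Edge–face incidences: 2E = 4·24 + 3·x = 96 + 3x.
Every vertex has degree 4, so 4V = 2E.
Euler: V − E + F = 2 ⇒ (2E)/4 − E + (24 + x) = 2.
Multiply by 8: 2·(2E) − 4·(2E) + 8·(24 + x) = 16, i.e. 192 + 8x − 2·(96 + 3x) = 16.
Collecting terms: 2x = 16, so x = 8.
Then 2E = 96 + 3·8 = 120, so E = 60, V = 2E/4 = 30, F = 24 + 8 = 32.

60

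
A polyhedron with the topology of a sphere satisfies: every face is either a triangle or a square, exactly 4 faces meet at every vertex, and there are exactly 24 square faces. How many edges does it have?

60

Let x be the number of triangles; then F = 24 + x.
Edge–face incidences: 2E = 4·24 + 3·x = 96 + 3x.
Every vertex has degree 4, so 4V = 2E.
Euler: V − E + F = 2 ⇒ (2E)/4 − E + (24 + x) = 2.
Multiply by 8: 2·(2E) − 4·(2E) + 8·(24 + x) = 16, i.e. 192 + 8x − 2·(96 + 3x) = 16.
Collecting terms: 2x = 16, so x = 8.
Then 2E = 96 + 3·8 = 120, so E = 60, V = 2E/4 = 30, F = 24 + 8 = 32.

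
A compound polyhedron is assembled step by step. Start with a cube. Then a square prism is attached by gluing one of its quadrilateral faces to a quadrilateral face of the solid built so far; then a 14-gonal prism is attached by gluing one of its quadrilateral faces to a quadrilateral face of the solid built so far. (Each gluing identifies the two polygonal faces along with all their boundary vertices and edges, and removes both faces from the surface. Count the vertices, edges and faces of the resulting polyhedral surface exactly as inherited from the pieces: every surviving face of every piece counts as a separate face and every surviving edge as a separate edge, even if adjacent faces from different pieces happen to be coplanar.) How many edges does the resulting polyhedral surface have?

58

A cube: V=8, E=12, F=6.
Attach a square prism (V=8, E=12, F=6) along a 4-gon: merge 4 vertices and 4 edges, delete both glued faces → V=12, E=20, F=10.
Attach a 14-gonal prism (V=28, E=42, F=16) along a 4-gon: merge 4 vertices and 4 edges, delete both glued faces → V=36, E=58, F=24.
Check: V − E + F = 36 − 58 + 24 = 2.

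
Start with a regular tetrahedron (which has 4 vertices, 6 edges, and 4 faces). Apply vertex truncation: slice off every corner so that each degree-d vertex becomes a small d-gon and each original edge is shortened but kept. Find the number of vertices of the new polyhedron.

Truncation replaces each original edge-end by a new vertex, so V′ = 2E = 12.
Each original edge survives, and each old vertex of degree d contributes d new edges; summing degrees gives Σd = 2E, so E′ = E + 2E = 3E = 18.
Each original face survives and each original vertex becomes one new face: F′ = F + V = 8.

12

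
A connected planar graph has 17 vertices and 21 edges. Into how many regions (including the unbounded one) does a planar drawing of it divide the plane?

Euler's formula for a connected plane graph: V − E + F = 2, so F = 2 − 17 + 21 = 6.

6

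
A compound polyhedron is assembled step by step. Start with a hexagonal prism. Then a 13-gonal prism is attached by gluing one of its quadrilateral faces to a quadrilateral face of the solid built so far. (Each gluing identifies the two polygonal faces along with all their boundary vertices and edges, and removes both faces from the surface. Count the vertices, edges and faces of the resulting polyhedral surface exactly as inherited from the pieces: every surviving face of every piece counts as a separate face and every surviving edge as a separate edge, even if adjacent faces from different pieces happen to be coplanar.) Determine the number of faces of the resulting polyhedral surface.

21

A hexagonal prism: V=12, E=18, F=8.
Attach a 13-gonal prism (V=26, E=39, F=15) along a 4-gon: merge 4 vertices and 4 edges, delete both glued faces → V=34, E=53, F=21.
Check: V − E + F = 34 − 53 + 21 = 2.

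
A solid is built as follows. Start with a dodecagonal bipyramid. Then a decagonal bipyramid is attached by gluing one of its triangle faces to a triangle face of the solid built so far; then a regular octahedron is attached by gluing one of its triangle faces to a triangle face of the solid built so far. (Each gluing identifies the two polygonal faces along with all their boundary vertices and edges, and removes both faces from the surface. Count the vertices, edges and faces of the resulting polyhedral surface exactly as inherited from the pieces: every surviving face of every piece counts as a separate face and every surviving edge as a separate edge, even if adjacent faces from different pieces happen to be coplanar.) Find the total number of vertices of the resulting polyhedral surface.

A dodecagonal bipyramid: V=14, E=36, F=24.
Attach a decagonal bipyramid (V=12, E=30, F=20) along a 3-gon: merge 3 vertices and 3 edges, delete both glued faces → V=23, E=63, F=42.
Attach a regular octahedron (V=6, E=12, F=8) along a 3-gon: merge 3 vertices and 3 edges, delete both glued faces → V=26, E=72, F=48.
Check: V − E + F = 26 − 72 + 48 = 2.

26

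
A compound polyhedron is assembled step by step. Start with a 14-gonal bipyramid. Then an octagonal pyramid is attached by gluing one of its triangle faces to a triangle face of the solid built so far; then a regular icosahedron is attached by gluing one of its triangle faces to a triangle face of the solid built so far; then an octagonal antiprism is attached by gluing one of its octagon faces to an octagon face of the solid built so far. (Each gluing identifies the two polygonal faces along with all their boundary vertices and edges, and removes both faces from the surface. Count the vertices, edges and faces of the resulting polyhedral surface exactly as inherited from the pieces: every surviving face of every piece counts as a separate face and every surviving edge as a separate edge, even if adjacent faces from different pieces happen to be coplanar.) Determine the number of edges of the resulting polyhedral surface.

A 14-gonal bipyramid: V=16, E=42, F=28.
Attach an octagonal pyramid (V=9, E=16, F=9) along a 3-gon: merge 3 vertices and 3 edges, delete both glued faces → V=22, E=55, F=35.
Attach a regular icosahedron (V=12, E=30, F=20) along a 3-gon: merge 3 vertices and 3 edges, delete both glued faces → V=31, E=82, F=53.
Attach an octagonal antiprism (V=16, E=32, F=18) along an 8-gon: merge 8 vertices and 8 edges, delete both glued faces → V=39, E=106, F=69.
Check: V − E + F = 39 − 106 + 69 = 2.

106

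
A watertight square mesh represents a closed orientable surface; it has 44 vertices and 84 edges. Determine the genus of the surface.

0

Every face is a square and each edge borders two faces, so 4F = 2·84, giving F = 42.
χ = V − E + F = 44 − 84 + 42 = 2.
For a closed orientable surface χ = 2 − 2g, so g = (2 − (2))/2 = 0.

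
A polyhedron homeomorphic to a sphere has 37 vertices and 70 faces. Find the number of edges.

Here V − E + F = 2.
E = V + F − (2) = 37 + 70 − (2) = 105.

105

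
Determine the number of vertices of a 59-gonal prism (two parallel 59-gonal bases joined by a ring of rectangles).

A prism on an n-gon has two n-gon bases and n rectangular sides: V = 2·59 = 118, E = 3·59 = 177, F = 59 + 2 = 61.

118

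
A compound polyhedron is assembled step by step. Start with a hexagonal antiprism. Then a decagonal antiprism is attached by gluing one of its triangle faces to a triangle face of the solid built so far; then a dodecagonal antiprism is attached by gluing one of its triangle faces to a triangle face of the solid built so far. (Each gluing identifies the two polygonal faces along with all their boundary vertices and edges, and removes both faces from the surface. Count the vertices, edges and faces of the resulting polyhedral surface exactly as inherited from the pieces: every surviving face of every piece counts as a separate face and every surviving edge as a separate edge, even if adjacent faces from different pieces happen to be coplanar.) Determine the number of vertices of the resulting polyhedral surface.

A hexagonal antiprism: V=12, E=24, F=14.
Attach a decagonal antiprism (V=20, E=40, F=22) along a 3-gon: merge 3 vertices and 3 edges, delete both glued faces → V=29, E=61, F=34.
Attach a dodecagonal antiprism (V=24, E=48, F=26) along a 3-gon: merge 3 vertices and 3 edges, delete both glued faces → V=50, E=106, F=58.
Check: V − E + F = 50 − 106 + 58 = 2.

50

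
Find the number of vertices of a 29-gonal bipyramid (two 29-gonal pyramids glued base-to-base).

A bipyramid over an n-gon has 2n triangular faces and n + 2 vertices: V = 29 + 2 = 31, E = 3·29 = 87, F = 2·29 = 58.
Check: V − E + F = 31 − 87 + 58 = 2.

31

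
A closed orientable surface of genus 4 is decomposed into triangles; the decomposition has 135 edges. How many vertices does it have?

39

χ = 2 − 2·4 = -6, and every face is a triangle so 3F = 2E.
F = 2E/3 = 90. Then V = -6 + E − F = -6 + 135 − 90 = 39.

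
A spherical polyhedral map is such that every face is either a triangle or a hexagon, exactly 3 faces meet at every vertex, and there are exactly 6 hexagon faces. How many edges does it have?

Let x be the number of triangles; then F = 6 + x.
Edge–face incidences: 2E = 6·6 + 3·x = 36 + 3x.
Every vertex has degree 3, so 3V = 2E.
Euler: V − E + F = 2 ⇒ (2E)/3 − E + (6 + x) = 2.
Multiply by 6: 2·(2E) − 3·(2E) + 6·(6 + x) = 12, i.e. 36 + 6x − (36 + 3x) = 12.
Collecting terms: 3x = 12, so x = 4.
Then 2E = 36 + 3·4 = 48, so E = 24, V = 2E/3 = 16, F = 6 + 4 = 10.

24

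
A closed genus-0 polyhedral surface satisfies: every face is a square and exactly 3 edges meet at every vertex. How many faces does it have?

Each face has 4 edges and each edge borders two faces, so 2E = 4F.
Each vertex has degree 3, so 3V = 2E and hence V = 4F/3.
Euler: V − E + F = 2 ⇒ (4F/3) − (4F/2) + F = 2.
Multiply by 6: (8 − 12 + 6)F = 12, i.e. 2F = 12.
So F = 6, E = 4·6/2 = 12, V = 4·6/3 = 8.

6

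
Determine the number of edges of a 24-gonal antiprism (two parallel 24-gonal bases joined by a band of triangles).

An antiprism on an n-gon has two n-gon caps and 2n triangles: V = 2·24 = 48, E = 4·24 = 96, F = 2·24 + 2 = 50.

96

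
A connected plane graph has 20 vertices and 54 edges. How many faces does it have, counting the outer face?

36

Euler's formula for a connected plane graph: V − E + F = 2, so F = 2 − 20 + 54 = 36.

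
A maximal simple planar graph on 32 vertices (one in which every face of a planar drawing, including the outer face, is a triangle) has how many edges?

90

In a plane triangulation 3F = 2E and V − E + F = 2, so E = 3V − 6 = 3·32 − 6 = 90.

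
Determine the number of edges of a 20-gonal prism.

A prism on an n-gon has two n-gon bases and n rectangular sides: V = 2·20 = 40, E = 3·20 = 60, F = 20 + 2 = 22.
Check: V − E + F = 40 − 60 + 22 = 2.

60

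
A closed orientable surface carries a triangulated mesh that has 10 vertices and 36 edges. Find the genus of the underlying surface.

Every face is a triangle and each edge borders two faces, so 3F = 2·36, giving F = 24.
χ = V − E + F = 10 − 36 + 24 = -2.
For a closed orientable surface χ = 2 − 2g, so g = (2 − (-2))/2 = 2.

2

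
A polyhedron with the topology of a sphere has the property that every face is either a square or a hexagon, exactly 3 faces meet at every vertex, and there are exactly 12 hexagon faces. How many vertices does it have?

32

Let x be the number of squares; then F = 12 + x.
Edge–face incidences: 2E = 6·12 + 4·x = 72 + 4x.
Every vertex has degree 3, so 3V = 2E.
Euler: V − E + F = 2 ⇒ (2E)/3 − E + (12 + x) = 2.
Multiply by 6: 2·(2E) − 3·(2E) + 6·(12 + x) = 12, i.e. 72 + 6x − (72 + 4x) = 12.
Collecting terms: 2x = 12, so x = 6.
Then 2E = 72 + 4·6 = 96, so E = 48, V = 2E/3 = 32, F = 12 + 6 = 18.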